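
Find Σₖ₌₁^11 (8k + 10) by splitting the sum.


Σ(8k+10) = 8·Σk + 10·n
= 8·66 + 10·11
= 528 + 110 = 638

Σ = 638


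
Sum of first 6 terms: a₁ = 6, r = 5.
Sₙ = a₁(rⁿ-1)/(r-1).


Sₙ = 6×(5^6 - 1)/(5 - 1)
= 6×(15625 - 1)/4
= 6×15624/4
= 23436

S_6 = 23436


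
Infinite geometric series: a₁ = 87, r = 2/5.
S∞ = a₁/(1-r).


S∞ = a₁/(1-r) = 87/(1 - 2/5)
= 87/(3/5)
= 145

S∞ = 145


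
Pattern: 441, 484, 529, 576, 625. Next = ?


Pattern: perfect squares: n²
Terms: 441, 484, 529, 576, 625
Next term = 676

Next term = 676


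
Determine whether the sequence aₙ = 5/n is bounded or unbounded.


a₁ = 5, a₂ = 5/2, a₃ = 5/3, ...
0 < aₙ ≤ 5 for all n ≥ 1
Lower bound: 0, Upper bound: 5
The sequence IS bounded

Bounded (0 < aₙ ≤ 5)


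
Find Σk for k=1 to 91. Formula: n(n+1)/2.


n(n+1)/2 = 91×92/2 = 8372/2 = 4186

Σk = 4186


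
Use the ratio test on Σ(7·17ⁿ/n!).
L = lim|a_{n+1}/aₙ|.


aₙ = 7·17^n/n!
a_{n+1}/aₙ = 17^(n+1)/(n+1)! × n!/17^n  (constant 7 cancels)
= 17/(n+1)
L = lim(n→∞) 17/(n+1) = 0
L < 1 → series CONVERGES

Converges (ratio test: L = 0 < 1)


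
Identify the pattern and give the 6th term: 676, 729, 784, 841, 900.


Pattern: perfect squares: n²
Terms: 676, 729, 784, 841, 900
Next term = 961

Next term = 961


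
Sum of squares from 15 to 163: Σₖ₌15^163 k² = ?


Σₖ₌15^163 k² = Σₖ₌₁^163 k² − Σₖ₌₁^14 k²
= 163·164·327/6 − 14·15·29/6
= 1456894 − 1015 = 1455879

Σk² = 1455879


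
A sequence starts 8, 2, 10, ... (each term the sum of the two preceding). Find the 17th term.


Computing iteratively: 8, 2, 10, 12, 22, 34, 56, 90, 146, 236, 382, 618, ...
a_17 = 6854

a_17 = 6854


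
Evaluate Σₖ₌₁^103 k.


n(n+1)/2 = 103×104/2 = 10712/2 = 5356

Σk = 5356


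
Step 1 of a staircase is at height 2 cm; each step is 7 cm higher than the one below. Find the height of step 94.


aₙ = a₁ + (n-1)d
= 2 + (94-1)×7
= 2 + 651
= 653

a_94 = 653


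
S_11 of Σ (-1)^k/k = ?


S = -1 + 1/2 - 1/3 + 1/4 - 1/5 + 1/6 - 1/7 + 1/8 ± ...
= -0.7365
(Full series converges to -ln(2) ≈ -0.6931)

S_11 = -0.7365


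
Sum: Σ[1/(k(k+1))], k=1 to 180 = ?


1/(k(k+1)) = 1/k - 1/(k+1) (partial fractions)
Telescoping: Σ = 1 - 1/181 = 180/181

Sum = 180/181


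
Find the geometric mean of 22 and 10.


GM = √(22×10) = √220 = 14.8324

GM = 14.8324


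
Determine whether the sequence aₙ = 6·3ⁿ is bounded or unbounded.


aₙ = 6·3ⁿ → as n→∞, aₙ→∞ (since base 3 > 1)
No finite upper bound exists
The sequence is UNBOUNDED

Unbounded (aₙ → ∞ as n → ∞)


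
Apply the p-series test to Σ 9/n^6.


p-series test: Σ c/n^p converges if p > 1, diverges if p ≤ 1 (constant c > 0 doesn't affect convergence).
p = 6
6 > 1 → CONVERGES

Converges (p = 6 > 1)


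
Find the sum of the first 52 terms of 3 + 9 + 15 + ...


aₙ = 3 + (52-1)×6 = 309
Sₙ = n(a₁+aₙ)/2 = 52×(3+309)/2
= 52×312/2 = 8112

S_52 = 8112


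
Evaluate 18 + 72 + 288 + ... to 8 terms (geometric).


Sₙ = 18×(4^8 - 1)/(4 - 1)
= 18×(65536 - 1)/3
= 18×65535/3
= 393210

S_8 = 393210


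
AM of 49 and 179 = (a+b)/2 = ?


AM = (49 + 179)/2 = 228/2 = 114

AM = 114


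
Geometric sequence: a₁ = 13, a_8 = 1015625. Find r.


r^(n-1) = aₙ/a₁
r^7 = 1015625/13 = 78125
r = 78125^(1/7)
= 5

r = 5


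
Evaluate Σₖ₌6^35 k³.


Σₖ₌6^35 k³ = [35·36/2]² − [5·6/2]²
= 396900 − 225 = 396675

Σk³ = 396675


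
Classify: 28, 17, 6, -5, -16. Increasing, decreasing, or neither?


Differences: -11, -11, -11, -11
All differences < 0 → strictly DECREASING

Monotonically decreasing


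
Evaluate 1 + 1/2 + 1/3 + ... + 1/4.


H_4 = 1/1 + 1/2 + 1/3 + 1/4
= 25/12
≈ 2.0833

H_4 = 25/12 ≈ 2.0833


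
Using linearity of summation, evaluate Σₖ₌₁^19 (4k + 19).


Σ(4k+19) = 4·Σk + 19·n
= 4·190 + 19·19
= 760 + 361 = 1121

Σ = 1121


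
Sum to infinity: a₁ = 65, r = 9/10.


S∞ = a₁/(1-r) = 65/(1 - 9/10)
= 65/(1/10)
= 650

S∞ = 650


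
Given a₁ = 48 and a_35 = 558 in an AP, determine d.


d = (aₙ - a₁)/(n-1)
= (558 - 48)/(35-1)
= 510/34 = 15

d = 15


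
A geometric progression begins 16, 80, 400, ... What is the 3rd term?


aₙ = a₁·r^(n-1)
= 16×5^2
= 16×25
= 400

a_3 = 400


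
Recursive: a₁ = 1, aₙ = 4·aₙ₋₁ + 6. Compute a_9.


Computing step by step:
a_1 = 1
a_2 = 10
a_3 = 46
a_4 = 190
a_5 = 766
a_6 = 3070
a_7 = 12286
a_8 = 49150
a_9 = 196606


a_9 = 196606


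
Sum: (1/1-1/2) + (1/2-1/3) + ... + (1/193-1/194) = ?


Telescoping: adjacent terms cancel.
= 1/1 - 1/194
= 1 - 1/194 = 193/194

Sum = 193/194


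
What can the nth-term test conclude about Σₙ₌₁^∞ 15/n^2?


lim(n→∞) 15/n^2 = 0
lim aₙ = 0 → nth-term test is INCONCLUSIVE
(Need other tests; this is actually a convergent p-series with p=2 > 1)

Inconclusive (lim aₙ = 0; need another test)


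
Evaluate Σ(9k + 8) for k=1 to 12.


Σ(9k+8) = 9·Σk + 8·n
= 9·78 + 8·12
= 702 + 96 = 798

Σ = 798


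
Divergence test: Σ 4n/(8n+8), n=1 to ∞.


lim(n→∞) 4n/(8n+8) = 4/8 = 1/2  (divide numerator and denominator by n)
lim aₙ = 1/2 ≠ 0 → series DIVERGES

Diverges (lim aₙ = 1/2 ≠ 0)


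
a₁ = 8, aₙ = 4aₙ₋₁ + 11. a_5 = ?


Computing step by step:
a_1 = 8
a_2 = 43
a_3 = 183
a_4 = 743
a_5 = 2983


a_5 = 2983


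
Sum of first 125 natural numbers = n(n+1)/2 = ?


n(n+1)/2 = 125×126/2 = 15750/2 = 7875

Σk = 7875


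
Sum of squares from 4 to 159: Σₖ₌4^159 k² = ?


Σₖ₌4^159 k² = Σₖ₌₁^159 k² − Σₖ₌₁^3 k²
= 159·160·319/6 − 3·4·7/6
= 1352560 − 14 = 1352546

Σk² = 1352546


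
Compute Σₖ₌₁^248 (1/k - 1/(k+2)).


Telescoping with gap 2: two head and two tail terms survive.
= (1 + 1/2) - (1/249 + 1/250)
= 3/2 - 1/249 - 1/250 = 46438/31125

Sum = 46438/31125


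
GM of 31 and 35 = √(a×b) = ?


GM = √(31×35) = √1085 = 32.9393

GM = 32.9393


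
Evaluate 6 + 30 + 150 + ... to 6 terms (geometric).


Sₙ = 6×(5^6 - 1)/(5 - 1)
= 6×(15625 - 1)/4
= 6×15624/4
= 23436

S_6 = 23436


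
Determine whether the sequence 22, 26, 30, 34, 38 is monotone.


Differences: 4, 4, 4, 4
All differences > 0 → strictly INCREASING

Monotonically increasing


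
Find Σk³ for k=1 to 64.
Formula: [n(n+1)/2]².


n(n+1)/2 = 64×65/2 = 2080
Σk³ = 2080² = 4326400

Σk³ = 4326400


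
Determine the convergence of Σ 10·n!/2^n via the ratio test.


aₙ = 10·n!/2^n
a_{n+1}/aₙ = (n+1)!/2^(n+1) × 2^n/n!  (constant 10 cancels)
= (n+1)/2
L = lim(n→∞) (n+1)/2 = ∞
L > 1 → series DIVERGES

Diverges (ratio test: L = ∞ > 1)


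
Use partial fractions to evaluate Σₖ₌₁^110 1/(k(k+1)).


1/(k(k+1)) = 1/k - 1/(k+1) (partial fractions)
Telescoping: Σ = 1 - 1/111 = 110/111

Sum = 110/111


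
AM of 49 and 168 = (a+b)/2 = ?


AM = (49 + 168)/2 = 217/2 = 108.5

AM = 108.5


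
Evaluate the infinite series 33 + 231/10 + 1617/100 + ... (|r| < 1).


S∞ = a₁/(1-r) = 33/(1 - 7/10)
= 33/(3/10)
= 110

S∞ = 110


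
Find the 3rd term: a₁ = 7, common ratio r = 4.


aₙ = a₁·r^(n-1)
= 7×4^2
= 7×16
= 112

a_3 = 112


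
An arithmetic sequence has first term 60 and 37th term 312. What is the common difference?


d = (aₙ - a₁)/(n-1)
= (312 - 60)/(37-1)
= 252/36 = 7

d = 7


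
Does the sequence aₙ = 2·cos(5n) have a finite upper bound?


For all n, -1 ≤ cos(5n) ≤ 1, so -2 ≤ 2·cos(5n) ≤ 2
Lower bound: -2, Upper bound: 2
The sequence IS bounded

Bounded (-2 ≤ aₙ ≤ 2)


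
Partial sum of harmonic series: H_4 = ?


H_4 = 1/1 + 1/2 + 1/3 + 1/4
= 25/12
≈ 2.0833

H_4 = 25/12 ≈ 2.0833


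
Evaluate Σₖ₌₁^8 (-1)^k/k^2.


S = -1 + 1/4 - 1/9 + 1/16 - 1/25 + 1/36 - 1/49 + 1/64
= -0.8156
(Full series converges to -π²/12 ≈ -0.8225)

S_8 = -0.8156


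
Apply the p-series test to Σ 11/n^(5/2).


p-series test: Σ c/n^p converges if p > 1, diverges if p ≤ 1 (constant c > 0 doesn't affect convergence).
p = 5/2
5/2 > 1 → CONVERGES

Converges (p = 5/2 > 1)


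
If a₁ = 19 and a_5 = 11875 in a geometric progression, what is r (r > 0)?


r^(n-1) = aₙ/a₁
r^4 = 11875/19 = 625
r = 625^(1/4)
= ±5; taking r > 0 gives r = 5

r = 5


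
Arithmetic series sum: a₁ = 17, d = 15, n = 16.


aₙ = 17 + (16-1)×15 = 242
Sₙ = n(a₁+aₙ)/2 = 16×(17+242)/2
= 16×259/2 = 2072

S_16 = 2072


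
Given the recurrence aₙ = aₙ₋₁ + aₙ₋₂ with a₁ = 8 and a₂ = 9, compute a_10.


Computing iteratively: 8, 9, 17, 26, 43, 69, 112, 181, 293, 474
a_10 = 474

a_10 = 474


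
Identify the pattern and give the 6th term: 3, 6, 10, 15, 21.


Pattern: triangular numbers: n(n+1)/2
Terms: 3, 6, 10, 15, 21
Next term = 28

Next term = 28


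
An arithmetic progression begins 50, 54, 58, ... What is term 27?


aₙ = a₁ + (n-1)d
= 50 + (27-1)×4
= 50 + 104
= 154

a_27 = 154


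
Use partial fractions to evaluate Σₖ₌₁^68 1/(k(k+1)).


1/(k(k+1)) = 1/k - 1/(k+1) (partial fractions)
Telescoping: Σ = 1 - 1/69 = 68/69

Sum = 68/69


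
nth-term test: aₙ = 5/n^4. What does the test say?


lim(n→∞) 5/n^4 = 0
lim aₙ = 0 → nth-term test is INCONCLUSIVE
(Need other tests; this is actually a convergent p-series with p=4 > 1)

Inconclusive (lim aₙ = 0; need another test)


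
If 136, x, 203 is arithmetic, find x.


AM = (136 + 203)/2 = 339/2 = 169.5

AM = 169.5


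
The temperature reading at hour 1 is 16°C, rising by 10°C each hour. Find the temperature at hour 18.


aₙ = a₁ + (n-1)d
= 16 + (18-1)×10
= 16 + 170
= 186

a_18 = 186


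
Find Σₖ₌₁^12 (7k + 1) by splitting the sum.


Σ(7k+1) = 7·Σk + 1·n
= 7·78 + 1·12
= 546 + 12 = 558

Σ = 558


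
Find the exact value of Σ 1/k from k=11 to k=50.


Σₖ₌11^50 1/k = 1/11 + 1/12 + 1/13 + ... + 1/50
= 4866234606652744766339/3099044504245996706400
≈ 1.5702

Sum = 4866234606652744766339/3099044504245996706400 ≈ 1.5702


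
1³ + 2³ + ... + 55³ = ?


n(n+1)/2 = 55×56/2 = 1540
Σk³ = 1540² = 2371600

Σk³ = 2371600


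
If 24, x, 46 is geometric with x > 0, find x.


GM = √(24×46) = √1104 = 33.2265

GM = 33.2265


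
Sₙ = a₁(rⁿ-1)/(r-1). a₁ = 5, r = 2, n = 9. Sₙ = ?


Sₙ = 5×(2^9 - 1)/(2 - 1)
= 5×(512 - 1)/1
= 5×511/1
= 2555

S_9 = 2555


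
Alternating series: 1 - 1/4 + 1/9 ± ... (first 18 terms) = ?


S = 1 - 1/4 + 1/9 - 1/16 + 1/25 - 1/36 + 1/49 - 1/64 ± ...
= 0.821
(Full series converges to +π²/12 ≈ +0.8225)

S_18 = 0.821


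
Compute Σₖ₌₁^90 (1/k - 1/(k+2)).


Telescoping with gap 2: two head and two tail terms survive.
= (1 + 1/2) - (1/91 + 1/92)
= 3/2 - 1/91 - 1/92 = 12375/8372

Sum = 12375/8372


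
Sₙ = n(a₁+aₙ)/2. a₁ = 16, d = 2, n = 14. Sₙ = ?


aₙ = 16 + (14-1)×2 = 42
Sₙ = n(a₁+aₙ)/2 = 14×(16+42)/2
= 14×58/2 = 406

S_14 = 406


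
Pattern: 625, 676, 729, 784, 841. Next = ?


Pattern: perfect squares: n²
Terms: 625, 676, 729, 784, 841
Next term = 900

Next term = 900


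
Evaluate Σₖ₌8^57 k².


Σₖ₌8^57 k² = Σₖ₌₁^57 k² − Σₖ₌₁^7 k²
= 57·58·115/6 − 7·8·15/6
= 63365 − 140 = 63225

Σk² = 63225


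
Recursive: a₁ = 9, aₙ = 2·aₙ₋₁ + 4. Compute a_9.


Computing step by step:
a_1 = 9
a_2 = 22
a_3 = 48
a_4 = 100
a_5 = 204
a_6 = 412
a_7 = 828
a_8 = 1660
a_9 = 3324


a_9 = 3324


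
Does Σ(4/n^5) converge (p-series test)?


p-series test: Σ c/n^p converges if p > 1, diverges if p ≤ 1 (constant c > 0 doesn't affect convergence).
p = 5
5 > 1 → CONVERGES

Converges (p = 5 > 1)


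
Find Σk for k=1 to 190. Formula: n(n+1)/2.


n(n+1)/2 = 190×191/2 = 36290/2 = 18145

Σk = 18145


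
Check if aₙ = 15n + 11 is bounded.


aₙ = 15n + 11 → as n→∞, aₙ→∞
No finite upper bound exists
The sequence is UNBOUNDED

Unbounded (aₙ → ∞ as n → ∞)


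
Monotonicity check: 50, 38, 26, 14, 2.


Differences: -12, -12, -12, -12
All differences < 0 → strictly DECREASING

Monotonically decreasing


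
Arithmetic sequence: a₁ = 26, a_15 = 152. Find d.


d = (aₙ - a₁)/(n-1)
= (152 - 26)/(15-1)
= 126/14 = 9

d = 9


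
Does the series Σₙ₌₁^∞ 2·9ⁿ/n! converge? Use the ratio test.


aₙ = 2·9^n/n!
a_{n+1}/aₙ = 9^(n+1)/(n+1)! × n!/9^n  (constant 2 cancels)
= 9/(n+1)
L = lim(n→∞) 9/(n+1) = 0
L < 1 → series CONVERGES

Converges (ratio test: L = 0 < 1)


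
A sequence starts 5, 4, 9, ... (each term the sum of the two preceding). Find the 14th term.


Computing iteratively: 5, 4, 9, 13, 22, 35, 57, 92, 149, 241, 390, 631, ...
a_14 = 1652

a_14 = 1652


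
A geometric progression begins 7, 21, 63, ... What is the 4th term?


aₙ = a₁·r^(n-1)
= 7×3^3
= 7×27
= 189

a_4 = 189


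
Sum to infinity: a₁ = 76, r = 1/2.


S∞ = a₁/(1-r) = 76/(1 - 1/2)
= 76/(1/2)
= 152

S∞ = 152


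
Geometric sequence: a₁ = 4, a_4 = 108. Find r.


r^(n-1) = aₙ/a₁
r^3 = 108/4 = 27
r = 27^(1/3)
= 3

r = 3


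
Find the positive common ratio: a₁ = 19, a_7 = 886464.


r^(n-1) = aₙ/a₁
r^6 = 886464/19 = 46656
r = 46656^(1/6)
= ±6; taking r > 0 gives r = 6

r = 6


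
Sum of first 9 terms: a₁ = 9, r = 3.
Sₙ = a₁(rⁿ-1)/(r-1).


Sₙ = 9×(3^9 - 1)/(3 - 1)
= 9×(19683 - 1)/2
= 9×19682/2
= 88569

S_9 = 88569


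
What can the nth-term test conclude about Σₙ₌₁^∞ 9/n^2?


lim(n→∞) 9/n^2 = 0
lim aₙ = 0 → nth-term test is INCONCLUSIVE
(Need other tests; this is actually a convergent p-series with p=2 > 1)

Inconclusive (lim aₙ = 0; need another test)


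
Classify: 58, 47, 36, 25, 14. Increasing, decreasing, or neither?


Differences: -11, -11, -11, -11
All differences < 0 → strictly DECREASING

Monotonically decreasing


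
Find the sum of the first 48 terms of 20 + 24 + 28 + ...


aₙ = 20 + (48-1)×4 = 208
Sₙ = n(a₁+aₙ)/2 = 48×(20+208)/2
= 48×228/2 = 5472

S_48 = 5472


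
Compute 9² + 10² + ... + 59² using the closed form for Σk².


Σₖ₌9^59 k² = Σₖ₌₁^59 k² − Σₖ₌₁^8 k²
= 59·60·119/6 − 8·9·17/6
= 70210 − 204 = 70006

Σk² = 70006


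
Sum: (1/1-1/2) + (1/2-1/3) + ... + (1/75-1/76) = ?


Telescoping: adjacent terms cancel.
= 1/1 - 1/76
= 1 - 1/76 = 75/76

Sum = 75/76


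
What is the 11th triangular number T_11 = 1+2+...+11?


n(n+1)/2 = 11×12/2 = 132/2 = 66

Σk = 66


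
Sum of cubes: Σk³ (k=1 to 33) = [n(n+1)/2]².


n(n+1)/2 = 33×34/2 = 561
Σk³ = 561² = 314721

Σk³ = 314721


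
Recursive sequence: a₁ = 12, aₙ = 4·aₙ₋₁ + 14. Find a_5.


Computing step by step:
a_1 = 12
a_2 = 62
a_3 = 262
a_4 = 1062
a_5 = 4262


a_5 = 4262


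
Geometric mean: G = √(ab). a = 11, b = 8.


GM = √(11×8) = √88 = 9.3808

GM = 9.3808


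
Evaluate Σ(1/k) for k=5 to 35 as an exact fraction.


Σₖ₌5^35 1/k = 1/5 + 1/6 + 1/7 + ... + 1/35
= 27088112253109/13127595717600
≈ 2.0634

Sum = 27088112253109/13127595717600 ≈ 2.0634


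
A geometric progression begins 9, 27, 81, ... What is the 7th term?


aₙ = a₁·r^(n-1)
= 9×3^6
= 9×729
= 6561

a_7 = 6561


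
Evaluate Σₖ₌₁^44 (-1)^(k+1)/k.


S = 1 - 1/2 + 1/3 - 1/4 + 1/5 - 1/6 + 1/7 - 1/8 ± ...
= 0.6819
(Full series converges to +ln(2) ≈ +0.6931)

S_44 = 0.6819


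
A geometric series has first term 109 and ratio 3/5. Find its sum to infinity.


S∞ = a₁/(1-r) = 109/(1 - 3/5)
= 109/(2/5)
= 545/2

S∞ = 545/2


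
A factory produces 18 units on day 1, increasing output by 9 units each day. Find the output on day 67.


aₙ = a₁ + (n-1)d
= 18 + (67-1)×9
= 18 + 594
= 612

a_67 = 612


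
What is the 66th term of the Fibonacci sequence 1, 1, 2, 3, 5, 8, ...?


Fibonacci sequence: 1, 1, 2, 3, 5, 8, 13, 21, 34, 55, 89, ...
F(66) = 27777890035288

F(66) = 27777890035288


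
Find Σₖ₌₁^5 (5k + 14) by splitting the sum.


Σ(5k+14) = 5·Σk + 14·n
= 5·15 + 14·5
= 75 + 70 = 145

Σ = 145


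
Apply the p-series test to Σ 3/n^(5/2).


p-series test: Σ c/n^p converges if p > 1, diverges if p ≤ 1 (constant c > 0 doesn't affect convergence).
p = 5/2
5/2 > 1 → CONVERGES

Converges (p = 5/2 > 1)


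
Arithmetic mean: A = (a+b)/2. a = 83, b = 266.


AM = (83 + 266)/2 = 349/2 = 174.5

AM = 174.5


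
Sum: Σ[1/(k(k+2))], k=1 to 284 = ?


1/(k(k+2)) = (1/2)·(1/k - 1/(k+2)) (partial fractions)
Telescoping: Σ = (1/2)·(1 + 1/2 - 1/285 - 1/286) = 60847/81510

Sum = 60847/81510


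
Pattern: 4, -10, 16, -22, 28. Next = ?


Pattern: alternating sign, magnitude arithmetic (d=6)
Terms: 4, -10, 16, -22, 28
Next term = -34

Next term = -34


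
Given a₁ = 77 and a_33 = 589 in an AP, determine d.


d = (aₙ - a₁)/(n-1)
= (589 - 77)/(33-1)
= 512/32 = 16

d = 16


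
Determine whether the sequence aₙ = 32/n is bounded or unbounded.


a₁ = 32, a₂ = 32/2, a₃ = 32/3, ...
0 < aₙ ≤ 32 for all n ≥ 1
Lower bound: 0, Upper bound: 32
The sequence IS bounded

Bounded (0 < aₙ ≤ 32)


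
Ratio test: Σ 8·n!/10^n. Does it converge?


aₙ = 8·n!/10^n
a_{n+1}/aₙ = (n+1)!/10^(n+1) × 10^n/n!  (constant 8 cancels)
= (n+1)/10
L = lim(n→∞) (n+1)/10 = ∞
L > 1 → series DIVERGES

Diverges (ratio test: L = ∞ > 1)


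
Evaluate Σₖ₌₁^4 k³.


n(n+1)/2 = 4×5/2 = 10
Σk³ = 10² = 100

Σk³ = 100


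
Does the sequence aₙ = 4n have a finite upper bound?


aₙ = 4n → as n→∞, aₙ→∞
No finite upper bound exists
The sequence is UNBOUNDED

Unbounded (aₙ → ∞ as n → ∞)


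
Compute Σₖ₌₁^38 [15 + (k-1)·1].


aₙ = 15 + (38-1)×1 = 52
Sₙ = n(a₁+aₙ)/2 = 38×(15+52)/2
= 38×67/2 = 1273

S_38 = 1273


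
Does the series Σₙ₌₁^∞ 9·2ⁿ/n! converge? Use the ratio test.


aₙ = 9·2^n/n!
a_{n+1}/aₙ = 2^(n+1)/(n+1)! × n!/2^n  (constant 9 cancels)
= 2/(n+1)
L = lim(n→∞) 2/(n+1) = 0
L < 1 → series CONVERGES

Converges (ratio test: L = 0 < 1)


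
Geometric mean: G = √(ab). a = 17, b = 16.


GM = √(17×16) = √272 = 16.4924

GM = 16.4924


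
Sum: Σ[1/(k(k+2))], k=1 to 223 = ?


1/(k(k+2)) = (1/2)·(1/k - 1/(k+2)) (partial fractions)
Telescoping: Σ = (1/2)·(1 + 1/2 - 1/224 - 1/225) = 75151/100800

Sum = 75151/100800


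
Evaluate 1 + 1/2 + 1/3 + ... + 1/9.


H_9 = 1/1 + 1/2 + 1/3 + 1/4 + 1/5 + 1/6 + 1/7 + 1/8 + 1/9
= 7129/2520
≈ 2.829

H_9 = 7129/2520 ≈ 2.829


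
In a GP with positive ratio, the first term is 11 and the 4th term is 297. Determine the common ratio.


r^(n-1) = aₙ/a₁
r^3 = 297/11 = 27
r = 27^(1/3)
= 3

r = 3


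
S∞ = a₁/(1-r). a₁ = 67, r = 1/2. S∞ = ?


S∞ = a₁/(1-r) = 67/(1 - 1/2)
= 67/(1/2)
= 134

S∞ = 134


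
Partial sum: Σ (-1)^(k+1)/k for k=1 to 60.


S = 1 - 1/2 + 1/3 - 1/4 + 1/5 - 1/6 + 1/7 - 1/8 ± ...
= 0.6849
(Full series converges to +ln(2) ≈ +0.6931)

S_60 = 0.6849


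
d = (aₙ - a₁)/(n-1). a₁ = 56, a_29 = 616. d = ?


d = (aₙ - a₁)/(n-1)
= (616 - 56)/(29-1)
= 560/28 = 20

d = 20


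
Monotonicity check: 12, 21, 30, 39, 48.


Differences: 9, 9, 9, 9
All differences > 0 → strictly INCREASING

Monotonically increasing


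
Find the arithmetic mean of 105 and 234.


AM = (105 + 234)/2 = 339/2 = 169.5

AM = 169.5


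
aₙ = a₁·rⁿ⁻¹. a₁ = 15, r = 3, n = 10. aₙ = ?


aₙ = a₁·r^(n-1)
= 15×3^9
= 15×19683
= 295245

a_10 = 295245


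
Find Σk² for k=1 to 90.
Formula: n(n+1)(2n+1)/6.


n = 90
n(n+1)(2n+1)/6 = 90×91×181/6
= 1482390/6 = 247065

Σk² = 247065


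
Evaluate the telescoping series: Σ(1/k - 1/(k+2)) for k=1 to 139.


Telescoping with gap 2: two head and two tail terms survive.
= (1 + 1/2) - (1/140 + 1/141)
= 3/2 - 1/140 - 1/141 = 29329/19740

Sum = 29329/19740


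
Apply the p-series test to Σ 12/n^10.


p-series test: Σ c/n^p converges if p > 1, diverges if p ≤ 1 (constant c > 0 doesn't affect convergence).
p = 10
10 > 1 → CONVERGES

Converges (p = 10 > 1)


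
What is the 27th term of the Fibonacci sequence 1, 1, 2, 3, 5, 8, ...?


Fibonacci sequence: 1, 1, 2, 3, 5, 8, 13, 21, 34, 55, 89, ...
F(27) = 196418

F(27) = 196418


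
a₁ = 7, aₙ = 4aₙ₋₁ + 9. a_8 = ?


Computing step by step:
a_1 = 7
a_2 = 37
a_3 = 157
a_4 = 637
a_5 = 2557
a_6 = 10237
a_7 = 40957
a_8 = 163837


a_8 = 163837


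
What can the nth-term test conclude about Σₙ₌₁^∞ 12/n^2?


lim(n→∞) 12/n^2 = 0
lim aₙ = 0 → nth-term test is INCONCLUSIVE
(Need other tests; this is actually a convergent p-series with p=2 > 1)

Inconclusive (lim aₙ = 0; need another test)


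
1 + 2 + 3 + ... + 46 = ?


n(n+1)/2 = 46×47/2 = 2162/2 = 1081

Σk = 1081


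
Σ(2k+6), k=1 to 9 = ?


Σ(2k+6) = 2·Σk + 6·n
= 2·45 + 6·9
= 90 + 54 = 144

Σ = 144


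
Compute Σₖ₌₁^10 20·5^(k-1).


Sₙ = 20×(5^10 - 1)/(5 - 1)
= 20×(9765625 - 1)/4
= 20×9765624/4
= 48828120

S_10 = 48828120


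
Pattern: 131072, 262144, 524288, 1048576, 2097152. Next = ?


Pattern: powers of 2: 2ⁿ
Terms: 131072, 262144, 524288, 1048576, 2097152
Next term = 4194304

Next term = 4194304


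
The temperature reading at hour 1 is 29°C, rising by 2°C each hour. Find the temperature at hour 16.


aₙ = a₁ + (n-1)d
= 29 + (16-1)×2
= 29 + 30
= 59

a_16 = 59


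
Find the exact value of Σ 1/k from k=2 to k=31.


Σₖ₌2^31 1/k = 1/2 + 1/3 + 1/4 + ... + 1/31
= 218572480850557/72201776446800
≈ 3.0272

Sum = 218572480850557/72201776446800 ≈ 3.0272


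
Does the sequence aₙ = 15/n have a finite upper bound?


a₁ = 15, a₂ = 15/2, a₃ = 15/3, ...
0 < aₙ ≤ 15 for all n ≥ 1
Lower bound: 0, Upper bound: 15
The sequence IS bounded

Bounded (0 < aₙ ≤ 15)


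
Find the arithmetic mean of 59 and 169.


AM = (59 + 169)/2 = 228/2 = 114

AM = 114


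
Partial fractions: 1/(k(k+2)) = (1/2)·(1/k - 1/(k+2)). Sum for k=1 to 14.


1/(k(k+2)) = (1/2)·(1/k - 1/(k+2)) (partial fractions)
Telescoping: Σ = (1/2)·(1 + 1/2 - 1/15 - 1/16) = 329/480

Sum = 329/480


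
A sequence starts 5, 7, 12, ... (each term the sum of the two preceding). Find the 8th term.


Computing iteratively: 5, 7, 12, 19, 31, 50, 81, 131
a_8 = 131

a_8 = 131


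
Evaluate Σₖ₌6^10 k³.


Σₖ₌6^10 k³ = [10·11/2]² − [5·6/2]²
= 3025 − 225 = 2800

Σk³ = 2800


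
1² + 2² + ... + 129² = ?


n = 129
n(n+1)(2n+1)/6 = 129×130×259/6
= 4343430/6 = 723905

Σk² = 723905


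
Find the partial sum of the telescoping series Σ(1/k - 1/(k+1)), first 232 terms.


Telescoping: adjacent terms cancel.
= 1/1 - 1/233
= 1 - 1/233 = 232/233

Sum = 232/233


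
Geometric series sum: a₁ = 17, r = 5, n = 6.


Sₙ = 17×(5^6 - 1)/(5 - 1)
= 17×(15625 - 1)/4
= 17×15624/4
= 66402

S_6 = 66402


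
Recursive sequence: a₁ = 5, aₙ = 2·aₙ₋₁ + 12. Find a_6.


Computing step by step:
a_1 = 5
a_2 = 22
a_3 = 56
a_4 = 124
a_5 = 260
a_6 = 532


a_6 = 532


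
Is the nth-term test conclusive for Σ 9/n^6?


lim(n→∞) 9/n^6 = 0
lim aₙ = 0 → nth-term test is INCONCLUSIVE
(Need other tests; this is actually a convergent p-series with p=6 > 1)

Inconclusive (lim aₙ = 0; need another test)


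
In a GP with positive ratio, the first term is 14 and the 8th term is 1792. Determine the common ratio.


r^(n-1) = aₙ/a₁
r^7 = 1792/14 = 128
r = 128^(1/7)
= 2

r = 2


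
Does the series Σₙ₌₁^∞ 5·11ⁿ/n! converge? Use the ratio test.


aₙ = 5·11^n/n!
a_{n+1}/aₙ = 11^(n+1)/(n+1)! × n!/11^n  (constant 5 cancels)
= 11/(n+1)
L = lim(n→∞) 11/(n+1) = 0
L < 1 → series CONVERGES

Converges (ratio test: L = 0 < 1)


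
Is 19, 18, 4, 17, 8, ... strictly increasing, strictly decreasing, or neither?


Differences: -1, -14, 13, -9
Difference at position 3 is +13 (> 0) but position 1 is -1 (< 0) — sequence both rises and falls
→ NOT monotonic

Not monotonic


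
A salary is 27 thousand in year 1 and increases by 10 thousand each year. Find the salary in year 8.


aₙ = a₁ + (n-1)d
= 27 + (8-1)×10
= 27 + 70
= 97

a_8 = 97


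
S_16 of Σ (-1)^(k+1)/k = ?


S = 1 - 1/2 + 1/3 - 1/4 + 1/5 - 1/6 + 1/7 - 1/8 ± ...
= 0.6629
(Full series converges to +ln(2) ≈ +0.6931)

S_16 = 0.6629


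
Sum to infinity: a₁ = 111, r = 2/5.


S∞ = a₁/(1-r) = 111/(1 - 2/5)
= 111/(3/5)
= 185

S∞ = 185


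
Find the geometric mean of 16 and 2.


GM = √(16×2) = √32 = 5.6569

GM = 5.6569


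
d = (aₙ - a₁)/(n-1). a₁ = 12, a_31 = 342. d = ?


d = (aₙ - a₁)/(n-1)
= (342 - 12)/(31-1)
= 330/30 = 11

d = 11


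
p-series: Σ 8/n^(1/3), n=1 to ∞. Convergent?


p-series test: Σ c/n^p converges if p > 1, diverges if p ≤ 1 (constant c > 0 doesn't affect convergence).
p = 1/3
1/3 ≤ 1 → DIVERGES

Diverges (p = 1/3 ≤ 1)


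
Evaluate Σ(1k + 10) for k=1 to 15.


Σ(1k+10) = 1·Σk + 10·n
= 1·120 + 10·15
= 120 + 150 = 270

Σ = 270


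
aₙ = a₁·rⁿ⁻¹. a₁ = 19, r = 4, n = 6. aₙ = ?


aₙ = a₁·r^(n-1)
= 19×4^5
= 19×1024
= 19456

a_6 = 19456


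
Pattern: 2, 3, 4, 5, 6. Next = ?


Pattern: arithmetic (d=1)
Terms: 2, 3, 4, 5, 6
Next term = 7

Next term = 7


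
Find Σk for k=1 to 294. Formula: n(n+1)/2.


n(n+1)/2 = 294×295/2 = 86730/2 = 43365

Σk = 43365


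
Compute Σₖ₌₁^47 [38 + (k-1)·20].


aₙ = 38 + (47-1)×20 = 958
Sₙ = n(a₁+aₙ)/2 = 47×(38+958)/2
= 47×996/2 = 23406

S_47 = 23406


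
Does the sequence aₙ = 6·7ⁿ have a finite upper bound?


aₙ = 6·7ⁿ → as n→∞, aₙ→∞ (since base 7 > 1)
No finite upper bound exists
The sequence is UNBOUNDED

Unbounded (aₙ → ∞ as n → ∞)


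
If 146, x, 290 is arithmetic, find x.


AM = (146 + 290)/2 = 436/2 = 218

AM = 218


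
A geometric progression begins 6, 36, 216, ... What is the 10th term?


aₙ = a₁·r^(n-1)
= 6×6^9
= 6×10077696
= 60466176

a_10 = 60466176


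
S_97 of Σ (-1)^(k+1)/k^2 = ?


S = 1 - 1/4 + 1/9 - 1/16 + 1/25 - 1/36 + 1/49 - 1/64 ± ...
= 0.8225
(Full series converges to +π²/12 ≈ +0.8225)

S_97 = 0.8225


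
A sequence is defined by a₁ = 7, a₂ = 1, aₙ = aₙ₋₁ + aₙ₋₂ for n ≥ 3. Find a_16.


Computing iteratively: 7, 1, 8, 9, 17, 26, 43, 69, 112, 181, 293, 474, ...
a_16 = 3249

a_16 = 3249


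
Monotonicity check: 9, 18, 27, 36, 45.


Differences: 9, 9, 9, 9
All differences > 0 → strictly INCREASING

Monotonically increasing


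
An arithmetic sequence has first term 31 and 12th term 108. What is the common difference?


d = (aₙ - a₁)/(n-1)
= (108 - 31)/(12-1)
= 77/11 = 7

d = 7


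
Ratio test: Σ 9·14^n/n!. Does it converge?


aₙ = 9·14^n/n!
a_{n+1}/aₙ = 14^(n+1)/(n+1)! × n!/14^n  (constant 9 cancels)
= 14/(n+1)
L = lim(n→∞) 14/(n+1) = 0
L < 1 → series CONVERGES

Converges (ratio test: L = 0 < 1)


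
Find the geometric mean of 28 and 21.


GM = √(28×21) = √588 = 24.2487

GM = 24.2487


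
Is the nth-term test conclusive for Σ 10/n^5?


lim(n→∞) 10/n^5 = 0
lim aₙ = 0 → nth-term test is INCONCLUSIVE
(Need other tests; this is actually a convergent p-series with p=5 > 1)

Inconclusive (lim aₙ = 0; need another test)


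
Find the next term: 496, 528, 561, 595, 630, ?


Pattern: triangular numbers: n(n+1)/2
Terms: 496, 528, 561, 595, 630
Next term = 666

Next term = 666


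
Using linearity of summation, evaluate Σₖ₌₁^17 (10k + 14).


Σ(10k+14) = 10·Σk + 14·n
= 10·153 + 14·17
= 1530 + 238 = 1768

Σ = 1768


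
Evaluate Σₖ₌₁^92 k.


n(n+1)/2 = 92×93/2 = 8556/2 = 4278

Σk = 4278


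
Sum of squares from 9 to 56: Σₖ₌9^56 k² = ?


Σₖ₌9^56 k² = Σₖ₌₁^56 k² − Σₖ₌₁^8 k²
= 56·57·113/6 − 8·9·17/6
= 60116 − 204 = 59912

Σk² = 59912


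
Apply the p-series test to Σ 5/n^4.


p-series test: Σ c/n^p converges if p > 1, diverges if p ≤ 1 (constant c > 0 doesn't affect convergence).
p = 4
4 > 1 → CONVERGES

Converges (p = 4 > 1)


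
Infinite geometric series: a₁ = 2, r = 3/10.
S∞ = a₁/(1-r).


S∞ = a₁/(1-r) = 2/(1 - 3/10)
= 2/(7/10)
= 20/7

S∞ = 20/7


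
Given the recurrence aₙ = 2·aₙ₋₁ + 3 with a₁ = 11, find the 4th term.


Computing step by step:
a_1 = 11
a_2 = 25
a_3 = 53
a_4 = 109


a_4 = 109


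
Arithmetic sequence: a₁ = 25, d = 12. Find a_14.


aₙ = a₁ + (n-1)d
= 25 + (14-1)×12
= 25 + 156
= 181

a_14 = 181


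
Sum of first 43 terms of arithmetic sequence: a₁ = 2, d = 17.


aₙ = 2 + (43-1)×17 = 716
Sₙ = n(a₁+aₙ)/2 = 43×(2+716)/2
= 43×718/2 = 15437

S_43 = 15437


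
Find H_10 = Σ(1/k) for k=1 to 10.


H_10 = 1/1 + 1/2 + 1/3 + 1/4 + 1/5 + 1/6 + 1/7 + 1/8 + 1/9 + 1/10
= 7381/2520
≈ 2.929

H_10 = 7381/2520 ≈ 2.929


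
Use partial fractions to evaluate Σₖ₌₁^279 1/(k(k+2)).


1/(k(k+2)) = (1/2)·(1/k - 1/(k+2)) (partial fractions)
Telescoping: Σ = (1/2)·(1 + 1/2 - 1/280 - 1/281) = 117459/157360

Sum = 117459/157360


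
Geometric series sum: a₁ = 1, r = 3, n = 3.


Sₙ = 1×(3^3 - 1)/(3 - 1)
= 1×(27 - 1)/2
= 1×26/2
= 13

S_3 = 13


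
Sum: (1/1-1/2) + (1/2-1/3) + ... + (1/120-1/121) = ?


Telescoping: adjacent terms cancel.
= 1/1 - 1/121
= 1 - 1/121 = 120/121

Sum = 120/121


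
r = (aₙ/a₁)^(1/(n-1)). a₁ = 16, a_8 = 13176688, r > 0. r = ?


r^(n-1) = aₙ/a₁
r^7 = 13176688/16 = 823543
r = 823543^(1/7)
= 7

r = 7


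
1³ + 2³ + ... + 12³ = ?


n(n+1)/2 = 12×13/2 = 78
Σk³ = 78² = 6084

Σk³ = 6084


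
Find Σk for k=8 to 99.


Σₖ₌8^99 k = Σₖ₌₁^99 k − Σₖ₌₁^7 k
= 99·100/2 − 7·8/2
= 4950 − 28 = 4922

Σk = 4922


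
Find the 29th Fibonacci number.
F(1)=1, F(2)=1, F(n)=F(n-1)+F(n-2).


Fibonacci sequence: 1, 1, 2, 3, 5, 8, 13, 21, 34, 55, 89, ...
F(29) = 514229

F(29) = 514229


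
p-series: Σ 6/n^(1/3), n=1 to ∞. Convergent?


p-series test: Σ c/n^p converges if p > 1, diverges if p ≤ 1 (constant c > 0 doesn't affect convergence).
p = 1/3
1/3 ≤ 1 → DIVERGES

Diverges (p = 1/3 ≤ 1)


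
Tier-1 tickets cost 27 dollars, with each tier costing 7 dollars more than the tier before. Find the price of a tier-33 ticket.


aₙ = a₁ + (n-1)d
= 27 + (33-1)×7
= 27 + 224
= 251

a_33 = 251


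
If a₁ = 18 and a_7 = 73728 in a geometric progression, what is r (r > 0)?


r^(n-1) = aₙ/a₁
r^6 = 73728/18 = 4096
r = 4096^(1/6)
= ±4; taking r > 0 gives r = 4

r = 4


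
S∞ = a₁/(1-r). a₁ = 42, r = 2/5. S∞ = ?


S∞ = a₁/(1-r) = 42/(1 - 2/5)
= 42/(3/5)
= 70

S∞ = 70


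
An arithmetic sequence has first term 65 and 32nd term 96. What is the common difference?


d = (aₙ - a₁)/(n-1)
= (96 - 65)/(32-1)
= 31/31 = 1

d = 1


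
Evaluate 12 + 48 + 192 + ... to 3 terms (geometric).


Sₙ = 12×(4^3 - 1)/(4 - 1)
= 12×(64 - 1)/3
= 12×63/3
= 252

S_3 = 252


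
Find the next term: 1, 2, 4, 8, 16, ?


Pattern: powers of 2: 2ⁿ
Terms: 1, 2, 4, 8, 16
Next term = 32

Next term = 32


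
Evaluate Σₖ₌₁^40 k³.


n(n+1)/2 = 40×41/2 = 820
Σk³ = 820² = 672400

Σk³ = 672400


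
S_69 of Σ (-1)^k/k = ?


S = -1 + 1/2 - 1/3 + 1/4 - 1/5 + 1/6 - 1/7 + 1/8 ± ...
= -0.7003
(Full series converges to -ln(2) ≈ -0.6931)

S_69 = -0.7003


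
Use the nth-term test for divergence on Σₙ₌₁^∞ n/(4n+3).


lim(n→∞) n/(4n+3) = 1/4 = 1/4  (divide numerator and denominator by n)
lim aₙ = 1/4 ≠ 0 → series DIVERGES

Diverges (lim aₙ = 1/4 ≠ 0)


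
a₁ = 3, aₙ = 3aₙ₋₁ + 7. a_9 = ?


Computing step by step:
a_1 = 3
a_2 = 16
a_3 = 55
a_4 = 172
a_5 = 523
a_6 = 1576
a_7 = 4735
a_8 = 14212
a_9 = 42643


a_9 = 42643


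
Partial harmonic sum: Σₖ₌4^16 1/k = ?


Σₖ₌4^16 1/k = 1/4 + 1/5 + 1/6 + ... + 1/16
= 1115239/720720
≈ 1.5474

Sum = 1115239/720720 ≈ 1.5474


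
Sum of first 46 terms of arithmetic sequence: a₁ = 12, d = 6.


aₙ = 12 + (46-1)×6 = 282
Sₙ = n(a₁+aₙ)/2 = 46×(12+282)/2
= 46×294/2 = 6762

S_46 = 6762


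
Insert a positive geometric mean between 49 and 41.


GM = √(49×41) = √2009 = 44.8219

GM = 44.8219


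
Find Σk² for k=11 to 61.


Σₖ₌11^61 k² = Σₖ₌₁^61 k² − Σₖ₌₁^10 k²
= 61·62·123/6 − 10·11·21/6
= 77531 − 385 = 77146

Σk² = 77146


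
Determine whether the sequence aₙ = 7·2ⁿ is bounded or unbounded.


aₙ = 7·2ⁿ → as n→∞, aₙ→∞ (since base 2 > 1)
No finite upper bound exists
The sequence is UNBOUNDED

Unbounded (aₙ → ∞ as n → ∞)


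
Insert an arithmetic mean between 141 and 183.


AM = (141 + 183)/2 = 324/2 = 162

AM = 162


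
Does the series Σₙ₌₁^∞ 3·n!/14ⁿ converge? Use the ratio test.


aₙ = 3·n!/14^n
a_{n+1}/aₙ = (n+1)!/14^(n+1) × 14^n/n!  (constant 3 cancels)
= (n+1)/14
L = lim(n→∞) (n+1)/14 = ∞
L > 1 → series DIVERGES

Diverges (ratio test: L = ∞ > 1)


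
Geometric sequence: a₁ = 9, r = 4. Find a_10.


aₙ = a₁·r^(n-1)
= 9×4^9
= 9×262144
= 2359296

a_10 = 2359296


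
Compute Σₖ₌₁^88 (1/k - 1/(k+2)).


Telescoping with gap 2: two head and two tail terms survive.
= (1 + 1/2) - (1/89 + 1/90)
= 3/2 - 1/89 - 1/90 = 5918/4005

Sum = 5918/4005


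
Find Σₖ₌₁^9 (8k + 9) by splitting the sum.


Σ(8k+9) = 8·Σk + 9·n
= 8·45 + 9·9
= 360 + 81 = 441

Σ = 441


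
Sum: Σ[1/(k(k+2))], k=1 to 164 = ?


1/(k(k+2)) = (1/2)·(1/k - 1/(k+2)) (partial fractions)
Telescoping: Σ = (1/2)·(1 + 1/2 - 1/165 - 1/166) = 20377/27390

Sum = 20377/27390


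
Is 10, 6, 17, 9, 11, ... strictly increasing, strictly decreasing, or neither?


Differences: -4, 11, -8, 2
Difference at position 2 is +11 (> 0) but position 1 is -4 (< 0) — sequence both rises and falls
→ NOT monotonic

Not monotonic


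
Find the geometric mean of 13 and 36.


GM = √(13×36) = √468 = 21.6333

GM = 21.6333


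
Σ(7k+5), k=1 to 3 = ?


Σ(7k+5) = 7·Σk + 5·n
= 7·6 + 5·3
= 42 + 15 = 57

Σ = 57


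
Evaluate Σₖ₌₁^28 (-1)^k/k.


S = -1 + 1/2 - 1/3 + 1/4 - 1/5 + 1/6 - 1/7 + 1/8 ± ...
= -0.6756
(Full series converges to -ln(2) ≈ -0.6931)

S_28 = -0.6756


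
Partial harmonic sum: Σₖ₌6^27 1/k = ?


Σₖ₌6^27 1/k = 1/6 + 1/7 + 1/8 + ... + 1/27
= 129153912863/80313433200
≈ 1.6081

Sum = 129153912863/80313433200 ≈ 1.6081


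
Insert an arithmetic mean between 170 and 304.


AM = (170 + 304)/2 = 474/2 = 237

AM = 237


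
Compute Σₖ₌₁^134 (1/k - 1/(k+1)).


Telescoping: adjacent terms cancel.
= 1/1 - 1/135
= 1 - 1/135 = 134/135

Sum = 134/135


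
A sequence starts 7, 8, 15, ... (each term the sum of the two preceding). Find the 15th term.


Computing iteratively: 7, 8, 15, 23, 38, 61, 99, 160, 259, 419, 678, 1097, ...
a_15 = 4647

a_15 = 4647


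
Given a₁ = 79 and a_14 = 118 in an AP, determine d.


d = (aₙ - a₁)/(n-1)
= (118 - 79)/(14-1)
= 39/13 = 3

d = 3


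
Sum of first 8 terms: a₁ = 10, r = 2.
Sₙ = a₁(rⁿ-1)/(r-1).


Sₙ = 10×(2^8 - 1)/(2 - 1)
= 10×(256 - 1)/1
= 10×255/1
= 2550

S_8 = 2550


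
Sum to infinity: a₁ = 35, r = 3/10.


S∞ = a₁/(1-r) = 35/(1 - 3/10)
= 35/(7/10)
= 50

S∞ = 50


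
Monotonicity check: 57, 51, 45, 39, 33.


Differences: -6, -6, -6, -6
All differences < 0 → strictly DECREASING

Monotonically decreasing


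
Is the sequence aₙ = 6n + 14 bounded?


aₙ = 6n + 14 → as n→∞, aₙ→∞
No finite upper bound exists
The sequence is UNBOUNDED

Unbounded (aₙ → ∞ as n → ∞)


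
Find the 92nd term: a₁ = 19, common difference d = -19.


aₙ = a₁ + (n-1)d
= 19 + (92-1)×-19
= 19 - 1729
= -1710

a_92 = -1710


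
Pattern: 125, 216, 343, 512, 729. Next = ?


Pattern: perfect cubes: n³
Terms: 125, 216, 343, 512, 729
Next term = 1000

Next term = 1000


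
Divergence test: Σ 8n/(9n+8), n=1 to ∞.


lim(n→∞) 8n/(9n+8) = 8/9 = 8/9  (divide numerator and denominator by n)
lim aₙ = 8/9 ≠ 0 → series DIVERGES

Diverges (lim aₙ = 8/9 ≠ 0)


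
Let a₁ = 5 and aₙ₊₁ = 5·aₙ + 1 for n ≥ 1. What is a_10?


Computing step by step:
a_1 = 5
a_2 = 26
a_3 = 131
a_4 = 656
a_5 = 3281
a_6 = 16406
a_7 = 82031
a_8 = 410156
a_9 = 2050781
a_10 = 10253906


a_10 = 10253906


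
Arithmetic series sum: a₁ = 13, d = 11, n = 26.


aₙ = 13 + (26-1)×11 = 288
Sₙ = n(a₁+aₙ)/2 = 26×(13+288)/2
= 26×301/2 = 3913

S_26 = 3913


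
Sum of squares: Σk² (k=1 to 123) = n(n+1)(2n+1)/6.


n = 123
n(n+1)(2n+1)/6 = 123×124×247/6
= 3767244/6 = 627874

Σk² = 627874


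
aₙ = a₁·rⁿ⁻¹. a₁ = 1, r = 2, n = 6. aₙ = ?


aₙ = a₁·r^(n-1)
= 1×2^5
= 1×32
= 32

a_6 = 32


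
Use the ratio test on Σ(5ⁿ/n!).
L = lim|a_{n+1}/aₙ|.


aₙ = 5^n/n!
a_{n+1}/aₙ = 5^(n+1)/(n+1)! × n!/5^n
= 5/(n+1)
L = lim(n→∞) 5/(n+1) = 0
L < 1 → series CONVERGES

Converges (ratio test: L = 0 < 1)


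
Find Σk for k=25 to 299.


Σₖ₌25^299 k = Σₖ₌₁^299 k − Σₖ₌₁^24 k
= 299·300/2 − 24·25/2
= 44850 − 300 = 44550

Σk = 44550


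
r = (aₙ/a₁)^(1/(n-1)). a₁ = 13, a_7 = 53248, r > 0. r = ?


r^(n-1) = aₙ/a₁
r^6 = 53248/13 = 4096
r = 4096^(1/6)
= ±4; taking r > 0 gives r = 4

r = 4


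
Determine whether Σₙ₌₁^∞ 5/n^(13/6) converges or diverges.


p-series test: Σ c/n^p converges if p > 1, diverges if p ≤ 1 (constant c > 0 doesn't affect convergence).
p = 13/6
13/6 > 1 → CONVERGES

Converges (p = 13/6 > 1)


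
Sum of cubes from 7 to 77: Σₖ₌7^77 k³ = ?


Σₖ₌7^77 k³ = [77·78/2]² − [6·7/2]²
= 9018009 − 441 = 9017568

Σk³ = 9017568


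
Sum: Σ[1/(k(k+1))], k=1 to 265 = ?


1/(k(k+1)) = 1/k - 1/(k+1) (partial fractions)
Telescoping: Σ = 1 - 1/266 = 265/266

Sum = 265/266


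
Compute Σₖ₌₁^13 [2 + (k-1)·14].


aₙ = 2 + (13-1)×14 = 170
Sₙ = n(a₁+aₙ)/2 = 13×(2+170)/2
= 13×172/2 = 1118

S_13 = 1118


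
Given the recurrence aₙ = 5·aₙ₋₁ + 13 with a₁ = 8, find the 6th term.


Computing step by step:
a_1 = 8
a_2 = 53
a_3 = 278
a_4 = 1403
a_5 = 7028
a_6 = 35153


a_6 = 35153


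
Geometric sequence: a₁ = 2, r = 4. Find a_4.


aₙ = a₁·r^(n-1)
= 2×4^3
= 2×64
= 128

a_4 = 128


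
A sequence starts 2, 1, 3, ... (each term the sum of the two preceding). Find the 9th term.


Computing iteratively: 2, 1, 3, 4, 7, 11, 18, 29, 47
a_9 = 47

a_9 = 47


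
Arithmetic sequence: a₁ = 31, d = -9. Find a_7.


aₙ = a₁ + (n-1)d
= 31 + (7-1)×-9
= 31 - 54
= -23

a_7 = -23


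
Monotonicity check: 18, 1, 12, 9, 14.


Differences: -17, 11, -3, 5
Difference at position 2 is +11 (> 0) but position 1 is -17 (< 0) — sequence both rises and falls
→ NOT monotonic

Not monotonic


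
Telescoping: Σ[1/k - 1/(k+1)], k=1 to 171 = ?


Telescoping: adjacent terms cancel.
= 1/1 - 1/172
= 1 - 1/172 = 171/172

Sum = 171/172
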